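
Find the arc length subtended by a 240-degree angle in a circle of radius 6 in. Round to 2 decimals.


Shape: circular arc
Radius r = 6 in, Angle = 240 degrees
Formula: L = (angle/360) * 2 * pi * r
2 * pi * r = 12 * pi
L = (240/360) * 12 * pi
L = 8 * pi
L = 25.13
25.13 in


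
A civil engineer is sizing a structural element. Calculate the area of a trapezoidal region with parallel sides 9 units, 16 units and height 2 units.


Shape: trapezoid
Parallel sides a = 9 units, b = 16 units; Height h = 2 units
Formula: A = (a + b) * h / 2
a + b = 9 + 16 = 25
A = 25 * 2 / 2
A = 50 / 2
A = 25
25 units^2


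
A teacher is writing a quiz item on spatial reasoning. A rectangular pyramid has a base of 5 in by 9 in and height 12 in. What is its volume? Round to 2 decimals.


Shape: rectangular pyramid
Base: 5 in x 9 in, Height h = 12 in
Formula: V = (1/3) * base_area * h
base_area = 5 * 9 = 45
base_area * h = 45 * 12 = 540
V = 540 / 3
V = 180
180 in^3


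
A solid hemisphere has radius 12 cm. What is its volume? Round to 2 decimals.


Shape: hemisphere (half of a sphere)
Radius r = 12 cm
Formula: V = (1/2) * (4/3) * pi * r^3 = (2/3) * pi * r^3
r^3 = 1728
(2/3) * 1728 = 1152
V = 1152 * pi
V = 3619.11
3619.11 cm^3


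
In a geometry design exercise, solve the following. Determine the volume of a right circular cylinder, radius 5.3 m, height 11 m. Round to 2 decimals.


Shape: cylinder
Radius r = 5.3 m, Height h = 11 m
Formula: V = pi * r^2 * h
r^2 = 28.09
V = pi * 28.09 * 11
V = 308.99 * pi
V = 970.72
970.72 m^3


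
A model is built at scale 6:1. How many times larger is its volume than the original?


Linear scale factor k = 6
Rule: under a linear scaling by k, volumes scale by k^3.
k^3 = 6 * 6 * 6
k^3 = 36 * 6
k^3 = 216
Volume scales by a factor of 216.
216 (dimensionless)


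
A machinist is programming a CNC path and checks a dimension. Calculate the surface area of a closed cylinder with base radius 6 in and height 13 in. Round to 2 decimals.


Shape: closed cylinder
Radius r = 6 in, Height h = 13 in
Formula: SA = 2*pi*r^2 + 2*pi*r*h = 2*pi*r*(r + h)
r + h = 19
2 * r * (r + h) = 2 * 6 * 19 = 228
SA = 228 * pi
SA = 716.28
716.28 in^2


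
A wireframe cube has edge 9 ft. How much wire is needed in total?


Shape: cube
Side s = 9 ft
A cube has 12 edges, all equal.
Formula: total edge length = 12 * s
Total = 12 * 9
Total = 108
108 ft


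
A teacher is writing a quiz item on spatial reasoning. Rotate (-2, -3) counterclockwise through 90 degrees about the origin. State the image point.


Transformation: rotation about the origin
Original point: (-2, -3)
Rule for 90 deg counterclockwise: (x, y) -> (-y, x)
Apply: (-2, -3) -> (3, -2)
(3, -2)


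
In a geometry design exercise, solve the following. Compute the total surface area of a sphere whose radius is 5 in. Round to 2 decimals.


Shape: sphere
Radius r = 5 in
Formula: SA = 4 * pi * r^2
r^2 = 25
SA = 4 * pi * 25
SA = 100 * pi
SA = 314.16
314.16 in^2


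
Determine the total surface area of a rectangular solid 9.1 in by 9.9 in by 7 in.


Shape: rectangular prism
l = 9.1 in, w = 9.9 in, h = 7 in
Formula: SA = 2(lw + lh + wh)
lw = 90.09, lh = 63.7, wh = 69.3
lw + lh + wh = 223.09
SA = 2 * 223.09
SA = 446.18
446.18 in^2


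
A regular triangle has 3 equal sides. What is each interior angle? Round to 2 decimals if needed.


Shape: regular triangle (3 sides)
Formula: interior angle = (n - 2) * 180 / n
(n - 2) = 1
(n - 2) * 180 = 180
angle = 180 / 3
angle = 60
60 degrees


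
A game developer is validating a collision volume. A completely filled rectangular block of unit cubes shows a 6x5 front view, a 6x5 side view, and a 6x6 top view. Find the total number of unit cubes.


Orthographic views of a solid rectangular block:
Front view 6 x 5 -> length = 6, height = 5
Side view 6 x 5 -> width = 6, height = 5 (consistent)
Top view 6 x 6 -> confirms length = 6, width = 6
The block is 6 x 6 x 5.
Total unit cubes = 6 * 6 * 5 = 180
180 unit cubes


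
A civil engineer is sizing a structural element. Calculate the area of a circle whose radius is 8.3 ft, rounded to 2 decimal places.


Shape: circle
Radius r = 8.3 ft
Formula: A = pi * r^2
r^2 = 8.3^2 = 68.89
A = pi * 68.89
A = 216.42
216.42 ft^2


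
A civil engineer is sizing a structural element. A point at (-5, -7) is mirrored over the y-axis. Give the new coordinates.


Transformation: reflection
Original point: (-5, -7)
Rule for reflection over the y-axis: (x, y) -> (-x, y)
Apply: (-5, -7) -> (5, -7)
(5, -7)


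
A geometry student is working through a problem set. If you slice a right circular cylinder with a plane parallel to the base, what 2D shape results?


Solid: right circular cylinder
Cutting plane: parallel to the base
Visualize the intersection of the plane with the solid's surface.
The boundary of the cut region is a circle.
circle


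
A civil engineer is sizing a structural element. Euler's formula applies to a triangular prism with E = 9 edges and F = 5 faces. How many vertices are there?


Polyhedron: triangular prism
Euler's formula for convex polyhedra: V - E + F = 2
Given: E = 9 edges and F = 5 faces
Solve for V:
V = 2 + E - F = 2 + 9 - 5 = 6
6 vertices


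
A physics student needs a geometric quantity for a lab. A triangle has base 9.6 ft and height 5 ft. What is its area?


Shape: triangle
Base b = 9.6 ft, Height h = 5 ft
Formula: A = (1/2) * b * h
A = 0.5 * 9.6 * 5
A = 0.5 * 48
A = 24
24 ft^2


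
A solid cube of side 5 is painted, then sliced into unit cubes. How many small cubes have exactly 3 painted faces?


Large cube: 5 x 5 x 5, cut into unit cubes.
Cubes with 3 painted faces are at the corners. A cube always has 8 corners.
Count = 8
8 unit cubes


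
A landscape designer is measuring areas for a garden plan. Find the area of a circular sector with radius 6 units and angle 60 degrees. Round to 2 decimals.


Shape: circular sector
Radius r = 6 units, Angle = 60 degrees
Formula: A = (angle/360) * pi * r^2
r^2 = 36
Fraction of circle = 60/360
A = (60/360) * pi * 36
A = 6 * pi
A = 18.85
18.85 units^2


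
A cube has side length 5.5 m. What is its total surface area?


Shape: cube
Side s = 5.5 m
A cube has 6 square faces.
Formula: SA = 6 * s^2
s^2 = 30.25
SA = 6 * 30.25
SA = 181.5
181.5 m^2


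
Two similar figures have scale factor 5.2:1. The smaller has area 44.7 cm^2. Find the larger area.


Linear scale factor k = 5.2
Original area = 44.7 cm^2
Rule: under a linear scaling by k, areas scale by k^2.
k^2 = 5.2^2 = 27.04
New area = 44.7 * 27.04
New area = 1208.688
1208.688 cm^2


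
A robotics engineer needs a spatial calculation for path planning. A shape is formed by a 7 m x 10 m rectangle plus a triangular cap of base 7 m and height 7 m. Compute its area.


Composite shape: rectangle + triangle
Rectangle area = 7 * 10 = 70
Triangle area = 0.5 * 7 * 7 = 24.5
Total = 70 + 24.5
Total = 94.5
94.5 m^2


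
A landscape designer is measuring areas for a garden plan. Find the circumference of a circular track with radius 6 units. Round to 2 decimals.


Shape: circle
Radius r = 6 units
Formula: C = 2 * pi * r
C = 2 * pi * 6
C = 12 * pi
C = 37.7
37.7 units


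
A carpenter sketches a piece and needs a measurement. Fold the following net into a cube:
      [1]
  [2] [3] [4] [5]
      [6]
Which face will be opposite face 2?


Net: cross layout. Take square 3 as the base (bottom).
Fold the four squares in the horizontal row up around 3: 2 -> left, 4 -> right, 5 wraps to the top.
Fold 1 and 6 up from 3: 1 -> back, 6 -> front.
Opposite pairs are therefore: (1, 6), (2, 4), (3, 5).
Face 2 is opposite face 4.
face 4


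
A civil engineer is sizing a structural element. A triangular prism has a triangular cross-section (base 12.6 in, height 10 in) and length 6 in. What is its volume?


Shape: triangular prism
Triangle base = 12.6 in, triangle height = 10 in, prism length L = 6 in
Formula: V = (1/2 * b * h_tri) * L
Cross-section area = 0.5 * 12.6 * 10 = 63
V = 63 * 6
V = 378
378 in^3


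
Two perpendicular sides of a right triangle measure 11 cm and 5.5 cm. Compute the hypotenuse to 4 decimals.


Shape: right triangle
Legs a = 11 cm, b = 5.5 cm
Formula: c = sqrt(a^2 + b^2)
a^2 = 121, b^2 = 30.25
a^2 + b^2 = 151.25
c = sqrt(151.25)
c = 12.2984
12.2984 cm


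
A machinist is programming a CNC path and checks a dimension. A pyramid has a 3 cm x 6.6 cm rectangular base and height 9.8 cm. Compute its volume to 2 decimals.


Shape: rectangular pyramid
Base: 3 cm x 6.6 cm, Height h = 9.8 cm
Formula: V = (1/3) * base_area * h
base_area = 3 * 6.6 = 19.8
base_area * h = 19.8 * 9.8 = 194.04
V = 194.04 / 3
V = 64.68
64.68 cm^3


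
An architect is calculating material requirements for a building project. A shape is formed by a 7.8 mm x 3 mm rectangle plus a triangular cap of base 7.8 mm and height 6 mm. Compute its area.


Composite shape: rectangle + triangle
Rectangle area = 7.8 * 3 = 23.4
Triangle area = 0.5 * 7.8 * 6 = 23.4
Total = 23.4 + 23.4
Total = 46.8
46.8 mm^2


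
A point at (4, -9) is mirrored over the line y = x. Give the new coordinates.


Transformation: reflection
Original point: (4, -9)
Rule for reflection over y = x: (x, y) -> (y, x)
Apply: (4, -9) -> (-9, 4)
(-9, 4)


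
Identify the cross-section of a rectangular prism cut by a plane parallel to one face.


Solid: rectangular prism
Cutting plane: parallel to one face
Visualize the intersection of the plane with the solid's surface.
The boundary of the cut region is a rectangle.
rectangle


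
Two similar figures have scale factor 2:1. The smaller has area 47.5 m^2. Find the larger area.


Linear scale factor k = 2
Original area = 47.5 m^2
Rule: under a linear scaling by k, areas scale by k^2.
k^2 = 2^2 = 4
New area = 47.5 * 4
New area = 190
190 m^2


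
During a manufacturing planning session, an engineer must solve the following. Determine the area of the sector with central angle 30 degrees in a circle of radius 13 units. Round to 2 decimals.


Shape: circular sector
Radius r = 13 units, Angle = 30 degrees
Formula: A = (angle/360) * pi * r^2
r^2 = 169
Fraction of circle = 30/360
A = (30/360) * pi * 169
A = 14.083333 * pi
A = 44.24
44.24 units^2


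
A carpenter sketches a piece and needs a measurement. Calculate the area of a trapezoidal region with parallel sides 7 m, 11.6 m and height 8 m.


Shape: trapezoid
Parallel sides a = 7 m, b = 11.6 m; Height h = 8 m
Formula: A = (a + b) * h / 2
a + b = 7 + 11.6 = 18.6
A = 18.6 * 8 / 2
A = 148.8 / 2
A = 74.4
74.4 m^2


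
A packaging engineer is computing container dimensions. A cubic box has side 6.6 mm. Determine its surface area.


Shape: cube
Side s = 6.6 mm
A cube has 6 square faces.
Formula: SA = 6 * s^2
s^2 = 43.56
SA = 6 * 43.56
SA = 261.36
261.36 mm^2


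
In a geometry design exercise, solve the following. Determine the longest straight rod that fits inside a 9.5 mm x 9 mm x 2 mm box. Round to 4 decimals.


Shape: rectangular box (space diagonal)
l = 9.5 mm, w = 9 mm, h = 2 mm
Visualize: the diagonal of the base, then a right triangle with that diagonal and the height.
Formula: d = sqrt(l^2 + w^2 + h^2)
l^2 + w^2 + h^2 = 90.25 + 81 + 4 = 175.25
d = sqrt(175.25)
d = 13.2382
13.2382 mm


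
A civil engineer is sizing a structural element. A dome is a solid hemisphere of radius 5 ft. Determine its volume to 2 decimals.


Shape: hemisphere (half of a sphere)
Radius r = 5 ft
Formula: V = (1/2) * (4/3) * pi * r^3 = (2/3) * pi * r^3
r^3 = 125
(2/3) * 125 = 83.333333
V = 83.333333 * pi
V = 261.8
261.8 ft^3


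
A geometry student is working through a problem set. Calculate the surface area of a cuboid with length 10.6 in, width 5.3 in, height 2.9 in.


Shape: rectangular prism
l = 10.6 in, w = 5.3 in, h = 2.9 in
Formula: SA = 2(lw + lh + wh)
lw = 56.18, lh = 30.74, wh = 15.37
lw + lh + wh = 102.29
SA = 2 * 102.29
SA = 204.58
204.58 in^2


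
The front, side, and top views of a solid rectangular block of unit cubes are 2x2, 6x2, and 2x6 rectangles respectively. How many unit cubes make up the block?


Orthographic views of a solid rectangular block:
Front view 2 x 2 -> length = 2, height = 2
Side view 6 x 2 -> width = 6, height = 2 (consistent)
Top view 2 x 6 -> confirms length = 2, width = 6
The block is 2 x 6 x 2.
Total unit cubes = 2 * 6 * 2 = 24
24 unit cubes


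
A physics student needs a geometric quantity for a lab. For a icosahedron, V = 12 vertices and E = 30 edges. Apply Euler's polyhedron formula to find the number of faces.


Polyhedron: icosahedron
Euler's formula for convex polyhedra: V - E + F = 2
Given: V = 12 vertices and E = 30 edges
Solve for F:
F = 2 + E - V = 2 + 30 - 12 = 20
20 faces


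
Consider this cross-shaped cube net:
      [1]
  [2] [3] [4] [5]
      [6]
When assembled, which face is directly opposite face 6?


Net: cross layout. Take square 3 as the base (bottom).
Fold the four squares in the horizontal row up around 3: 2 -> left, 4 -> right, 5 wraps to the top.
Fold 1 and 6 up from 3: 1 -> back, 6 -> front.
Opposite pairs are therefore: (1, 6), (2, 4), (3, 5).
Face 6 is opposite face 1.
face 1


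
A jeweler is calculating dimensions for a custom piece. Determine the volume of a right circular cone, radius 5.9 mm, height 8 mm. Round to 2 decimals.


Shape: cone
Radius r = 5.9 mm, Height h = 8 mm
Formula: V = (1/3) * pi * r^2 * h
r^2 = 34.81
pi * r^2 * h = pi * 34.81 * 8 = 278.48 * pi
V = 278.48 * pi / 3
V = 291.62
291.62 mm^3


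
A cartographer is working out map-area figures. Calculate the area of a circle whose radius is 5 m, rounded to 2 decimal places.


Shape: circle
Radius r = 5 m
Formula: A = pi * r^2
r^2 = 5^2 = 25
A = pi * 25
A = 78.54
78.54 m^2


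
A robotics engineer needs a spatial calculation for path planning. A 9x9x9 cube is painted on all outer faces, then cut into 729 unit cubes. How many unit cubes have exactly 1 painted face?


Large cube: 9 x 9 x 9, cut into unit cubes.
n = 9, so n - 2 = 7
Cubes with 1 painted face lie in the interior of each face.
A cube has 6 faces; each contributes (n - 2)^2 = 49 such cubes.
Count = 6 * 49 = 294
294 unit cubes


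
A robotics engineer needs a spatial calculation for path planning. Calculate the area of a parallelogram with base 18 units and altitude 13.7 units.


Shape: parallelogram
Base b = 18 units, Height h = 13.7 units
Formula: A = b * h
A = 18 * 13.7
A = 246.6
246.6 units^2


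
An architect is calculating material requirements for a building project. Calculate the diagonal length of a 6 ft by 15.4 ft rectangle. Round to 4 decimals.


Shape: rectangle (diagonal via Pythagoras)
Sides: 6 ft and 15.4 ft
Formula: d = sqrt(l^2 + w^2)
l^2 = 36, w^2 = 237.16
l^2 + w^2 = 273.16
d = sqrt(273.16)
d = 16.5276
16.5276 ft


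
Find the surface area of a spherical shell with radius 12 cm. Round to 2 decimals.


Shape: sphere
Radius r = 12 cm
Formula: SA = 4 * pi * r^2
r^2 = 144
SA = 4 * pi * 144
SA = 576 * pi
SA = 1809.56
1809.56 cm^2


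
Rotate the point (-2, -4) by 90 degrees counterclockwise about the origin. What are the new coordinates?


Transformation: rotation about the origin
Original point: (-2, -4)
Rule for 90 deg counterclockwise: (x, y) -> (-y, x)
Apply: (-2, -4) -> (4, -2)
(4, -2)


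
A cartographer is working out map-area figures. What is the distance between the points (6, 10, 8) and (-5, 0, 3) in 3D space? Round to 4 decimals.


3D distance between two points
P1 = (6, 10, 8), P2 = (-5, 0, 3)
Formula: d = sqrt((x2-x1)^2 + (y2-y1)^2 + (z2-z1)^2)
dx = -5 - 6 = -11
dy = 0 - 10 = -10
dz = 3 - 8 = -5
dx^2 + dy^2 + dz^2 = 121 + 100 + 25 = 246
d = sqrt(246)
d = 15.6844
15.6844 units


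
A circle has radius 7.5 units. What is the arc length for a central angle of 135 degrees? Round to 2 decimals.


Shape: circular arc
Radius r = 7.5 units, Angle = 135 degrees
Formula: L = (angle/360) * 2 * pi * r
2 * pi * r = 15 * pi
L = (135/360) * 15 * pi
L = 5.625 * pi
L = 17.67
17.67 units


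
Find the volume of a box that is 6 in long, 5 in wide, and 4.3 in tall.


Shape: rectangular prism
l = 6 in, w = 5 in, h = 4.3 in
Formula: V = l * w * h
V = 6 * 5 * 4.3
V = 30 * 4.3
V = 129
129 in^3


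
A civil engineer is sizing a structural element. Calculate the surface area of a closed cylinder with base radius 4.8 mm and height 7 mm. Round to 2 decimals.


Shape: closed cylinder
Radius r = 4.8 mm, Height h = 7 mm
Formula: SA = 2*pi*r^2 + 2*pi*r*h = 2*pi*r*(r + h)
r + h = 11.8
2 * r * (r + h) = 2 * 4.8 * 11.8 = 113.28
SA = 113.28 * pi
SA = 355.88
355.88 mm^2


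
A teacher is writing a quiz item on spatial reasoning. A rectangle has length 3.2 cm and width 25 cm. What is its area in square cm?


Shape: rectangle
Length l = 3.2 cm, Width w = 25 cm
Formula: A = l * w
A = 3.2 * 25
A = 80
80 cm^2


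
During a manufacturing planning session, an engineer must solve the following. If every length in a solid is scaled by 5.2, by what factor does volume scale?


Linear scale factor k = 5.2
Rule: under a linear scaling by k, volumes scale by k^3.
k^3 = 5.2 * 5.2 * 5.2
k^3 = 27.04 * 5.2
k^3 = 140.608
Volume scales by a factor of 140.608.
140.608 (dimensionless)


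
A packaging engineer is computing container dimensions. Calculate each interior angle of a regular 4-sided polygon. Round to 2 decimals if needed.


Shape: regular square (4 sides)
Formula: interior angle = (n - 2) * 180 / n
(n - 2) = 2
(n - 2) * 180 = 360
angle = 360 / 4
angle = 90
90 degrees


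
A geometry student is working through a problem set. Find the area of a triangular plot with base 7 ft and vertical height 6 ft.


Shape: triangle
Base b = 7 ft, Height h = 6 ft
Formula: A = (1/2) * b * h
A = 0.5 * 7 * 6
A = 0.5 * 42
A = 21
21 ft^2


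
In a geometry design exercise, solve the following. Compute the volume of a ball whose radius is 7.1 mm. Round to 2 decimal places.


Shape: sphere
Radius r = 7.1 mm
Formula: V = (4/3) * pi * r^3
r^3 = 357.911
(4/3) * 357.911 = 477.214667
V = 477.214667 * pi
V = 1499.21
1499.21 mm^3


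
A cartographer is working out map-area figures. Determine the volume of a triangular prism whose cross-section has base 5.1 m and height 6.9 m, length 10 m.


Shape: triangular prism
Triangle base = 5.1 m, triangle height = 6.9 m, prism length L = 10 m
Formula: V = (1/2 * b * h_tri) * L
Cross-section area = 0.5 * 5.1 * 6.9 = 17.595
V = 17.595 * 10
V = 175.95
175.95 m^3


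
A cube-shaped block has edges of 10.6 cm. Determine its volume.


Shape: cube
Side s = 10.6 cm
Formula: V = s^3
V = 10.6 * 10.6 * 10.6
V = 112.36 * 10.6
V = 1191.016
1191.016 cm^3


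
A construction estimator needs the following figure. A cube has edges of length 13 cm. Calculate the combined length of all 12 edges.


Shape: cube
Side s = 13 cm
A cube has 12 edges, all equal.
Formula: total edge length = 12 * s
Total = 12 * 13
Total = 156
156 cm


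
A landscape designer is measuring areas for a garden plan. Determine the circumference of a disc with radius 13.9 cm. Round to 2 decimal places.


Shape: circle
Radius r = 13.9 cm
Formula: C = 2 * pi * r
C = 2 * pi * 13.9
C = 27.8 * pi
C = 87.34
87.34 cm


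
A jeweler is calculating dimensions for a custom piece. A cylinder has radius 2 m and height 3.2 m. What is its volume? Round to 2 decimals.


Shape: cylinder
Radius r = 2 m, Height h = 3.2 m
Formula: V = pi * r^2 * h
r^2 = 4
V = pi * 4 * 3.2
V = 12.8 * pi
V = 40.21
40.21 m^3


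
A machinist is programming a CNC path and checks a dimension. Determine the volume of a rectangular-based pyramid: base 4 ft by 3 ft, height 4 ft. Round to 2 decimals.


Shape: rectangular pyramid
Base: 4 ft x 3 ft, Height h = 4 ft
Formula: V = (1/3) * base_area * h
base_area = 4 * 3 = 12
base_area * h = 12 * 4 = 48
V = 48 / 3
V = 16
16 ft^3


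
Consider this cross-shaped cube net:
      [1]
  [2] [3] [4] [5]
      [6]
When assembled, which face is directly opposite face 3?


Net: cross layout. Take square 3 as the base (bottom).
Fold the four squares in the horizontal row up around 3: 2 -> left, 4 -> right, 5 wraps to the top.
Fold 1 and 6 up from 3: 1 -> back, 6 -> front.
Opposite pairs are therefore: (1, 6), (2, 4), (3, 5).
Face 3 is opposite face 5.
face 5


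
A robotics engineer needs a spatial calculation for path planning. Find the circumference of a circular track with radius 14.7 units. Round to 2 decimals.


Shape: circle
Radius r = 14.7 units
Formula: C = 2 * pi * r
C = 2 * pi * 14.7
C = 29.4 * pi
C = 92.36
92.36 units


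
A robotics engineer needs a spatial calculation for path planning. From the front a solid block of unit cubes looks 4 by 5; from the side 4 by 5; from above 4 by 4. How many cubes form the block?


Orthographic views of a solid rectangular block:
Front view 4 x 5 -> length = 4, height = 5
Side view 4 x 5 -> width = 4, height = 5 (consistent)
Top view 4 x 4 -> confirms length = 4, width = 4
The block is 4 x 4 x 5.
Total unit cubes = 4 * 4 * 5 = 80
80 unit cubes


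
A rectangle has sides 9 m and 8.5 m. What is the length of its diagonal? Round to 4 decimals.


Shape: rectangle (diagonal via Pythagoras)
Sides: 9 m and 8.5 m
Formula: d = sqrt(l^2 + w^2)
l^2 = 81, w^2 = 72.25
l^2 + w^2 = 153.25
d = sqrt(153.25)
d = 12.3794
12.3794 m


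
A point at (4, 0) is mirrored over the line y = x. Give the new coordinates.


Transformation: reflection
Original point: (4, 0)
Rule for reflection over y = x: (x, y) -> (y, x)
Apply: (4, 0) -> (0, 4)
(0, 4)


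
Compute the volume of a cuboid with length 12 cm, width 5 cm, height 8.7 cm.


Shape: rectangular prism
l = 12 cm, w = 5 cm, h = 8.7 cm
Formula: V = l * w * h
V = 12 * 5 * 8.7
V = 60 * 8.7
V = 522
522 cm^3


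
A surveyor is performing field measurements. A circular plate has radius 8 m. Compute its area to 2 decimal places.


Shape: circle
Radius r = 8 m
Formula: A = pi * r^2
r^2 = 8^2 = 64
A = pi * 64
A = 201.06
201.06 m^2


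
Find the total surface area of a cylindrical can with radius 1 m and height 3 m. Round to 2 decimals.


Shape: closed cylinder
Radius r = 1 m, Height h = 3 m
Formula: SA = 2*pi*r^2 + 2*pi*r*h = 2*pi*r*(r + h)
r + h = 4
2 * r * (r + h) = 2 * 1 * 4 = 8
SA = 8 * pi
SA = 25.13
25.13 m^2


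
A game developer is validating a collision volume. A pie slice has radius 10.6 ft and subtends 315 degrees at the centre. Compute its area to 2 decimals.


Shape: circular sector
Radius r = 10.6 ft, Angle = 315 degrees
Formula: A = (angle/360) * pi * r^2
r^2 = 112.36
Fraction of circle = 315/360
A = (315/360) * pi * 112.36
A = 98.315 * pi
A = 308.87
308.87 ft^2


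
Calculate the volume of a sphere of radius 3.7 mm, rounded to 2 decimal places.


Shape: sphere
Radius r = 3.7 mm
Formula: V = (4/3) * pi * r^3
r^3 = 50.653
(4/3) * 50.653 = 67.537333
V = 67.537333 * pi
V = 212.17
212.17 mm^3


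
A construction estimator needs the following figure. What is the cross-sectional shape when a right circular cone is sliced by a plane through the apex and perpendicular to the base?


Solid: right circular cone
Cutting plane: through the apex and perpendicular to the base
Visualize the intersection of the plane with the solid's surface.
The boundary of the cut region is a isosceles triangle.
isosceles triangle


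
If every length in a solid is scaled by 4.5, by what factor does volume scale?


Linear scale factor k = 4.5
Rule: under a linear scaling by k, volumes scale by k^3.
k^3 = 4.5 * 4.5 * 4.5
k^3 = 20.25 * 4.5
k^3 = 91.125
Volume scales by a factor of 91.125.
91.125 (dimensionless)


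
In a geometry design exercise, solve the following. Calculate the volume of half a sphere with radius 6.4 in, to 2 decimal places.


Shape: hemisphere (half of a sphere)
Radius r = 6.4 in
Formula: V = (1/2) * (4/3) * pi * r^3 = (2/3) * pi * r^3
r^3 = 262.144
(2/3) * 262.144 = 174.762667
V = 174.762667 * pi
V = 549.03
549.03 in^3


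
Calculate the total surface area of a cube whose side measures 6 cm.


Shape: cube
Side s = 6 cm
A cube has 6 square faces.
Formula: SA = 6 * s^2
s^2 = 36
SA = 6 * 36
SA = 216
216 cm^2


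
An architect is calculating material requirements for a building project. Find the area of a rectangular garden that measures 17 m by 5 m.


Shape: rectangle
Length l = 17 m, Width w = 5 m
Formula: A = l * w
A = 17 * 5
A = 85
85 m^2


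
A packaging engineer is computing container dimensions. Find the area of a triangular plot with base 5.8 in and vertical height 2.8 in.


Shape: triangle
Base b = 5.8 in, Height h = 2.8 in
Formula: A = (1/2) * b * h
A = 0.5 * 5.8 * 2.8
A = 0.5 * 16.24
A = 8.12
8.12 in^2


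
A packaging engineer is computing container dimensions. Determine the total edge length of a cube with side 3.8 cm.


Shape: cube
Side s = 3.8 cm
A cube has 12 edges, all equal.
Formula: total edge length = 12 * s
Total = 12 * 3.8
Total = 45.6
45.6 cm


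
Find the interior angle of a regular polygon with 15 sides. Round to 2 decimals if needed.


Shape: regular pentadecagon (15 sides)
Formula: interior angle = (n - 2) * 180 / n
(n - 2) = 13
(n - 2) * 180 = 2340
angle = 2340 / 15
angle = 156
156 degrees


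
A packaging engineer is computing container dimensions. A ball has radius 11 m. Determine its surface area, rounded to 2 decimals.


Shape: sphere
Radius r = 11 m
Formula: SA = 4 * pi * r^2
r^2 = 121
SA = 4 * pi * 121
SA = 484 * pi
SA = 1520.53
1520.53 m^2


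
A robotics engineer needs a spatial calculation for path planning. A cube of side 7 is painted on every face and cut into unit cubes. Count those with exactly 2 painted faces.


Large cube: 7 x 7 x 7, cut into unit cubes.
n = 7, so n - 2 = 5
Cubes with 2 painted faces lie along the edges, excluding corners.
A cube has 12 edges; each contributes (n - 2) = 5 such cubes.
Count = 12 * 5 = 60
60 unit cubes


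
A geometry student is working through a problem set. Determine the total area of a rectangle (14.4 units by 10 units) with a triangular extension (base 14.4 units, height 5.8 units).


Composite shape: rectangle + triangle
Rectangle area = 14.4 * 10 = 144
Triangle area = 0.5 * 14.4 * 5.8 = 41.76
Total = 144 + 41.76
Total = 185.76
185.76 units^2


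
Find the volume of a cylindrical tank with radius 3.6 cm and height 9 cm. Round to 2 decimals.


Shape: cylinder
Radius r = 3.6 cm, Height h = 9 cm
Formula: V = pi * r^2 * h
r^2 = 12.96
V = pi * 12.96 * 9
V = 116.64 * pi
V = 366.44
366.44 cm^3


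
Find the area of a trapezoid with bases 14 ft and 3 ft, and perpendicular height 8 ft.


Shape: trapezoid
Parallel sides a = 14 ft, b = 3 ft; Height h = 8 ft
Formula: A = (a + b) * h / 2
a + b = 14 + 3 = 17
A = 17 * 8 / 2
A = 136 / 2
A = 68
68 ft^2


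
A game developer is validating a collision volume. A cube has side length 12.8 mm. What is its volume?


Shape: cube
Side s = 12.8 mm
Formula: V = s^3
V = 12.8 * 12.8 * 12.8
V = 163.84 * 12.8
V = 2097.152
2097.152 mm^3


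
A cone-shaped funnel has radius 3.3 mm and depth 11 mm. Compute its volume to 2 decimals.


Shape: cone
Radius r = 3.3 mm, Height h = 11 mm
Formula: V = (1/3) * pi * r^2 * h
r^2 = 10.89
pi * r^2 * h = pi * 10.89 * 11 = 119.79 * pi
V = 119.79 * pi / 3
V = 125.44
125.44 mm^3


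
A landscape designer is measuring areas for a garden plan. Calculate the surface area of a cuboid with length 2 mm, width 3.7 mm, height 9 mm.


Shape: rectangular prism
l = 2 mm, w = 3.7 mm, h = 9 mm
Formula: SA = 2(lw + lh + wh)
lw = 7.4, lh = 18, wh = 33.3
lw + lh + wh = 58.7
SA = 2 * 58.7
SA = 117.4
117.4 mm^2


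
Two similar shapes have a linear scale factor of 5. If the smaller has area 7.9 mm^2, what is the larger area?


Linear scale factor k = 5
Original area = 7.9 mm^2
Rule: under a linear scaling by k, areas scale by k^2.
k^2 = 5^2 = 25
New area = 7.9 * 25
New area = 197.5
197.5 mm^2


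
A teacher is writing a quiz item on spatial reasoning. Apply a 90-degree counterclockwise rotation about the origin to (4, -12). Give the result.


Transformation: rotation about the origin
Original point: (4, -12)
Rule for 90 deg counterclockwise: (x, y) -> (-y, x)
Apply: (4, -12) -> (12, 4)
(12, 4)


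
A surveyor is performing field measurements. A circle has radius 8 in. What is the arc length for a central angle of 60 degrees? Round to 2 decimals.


Shape: circular arc
Radius r = 8 in, Angle = 60 degrees
Formula: L = (angle/360) * 2 * pi * r
2 * pi * r = 16 * pi
L = (60/360) * 16 * pi
L = 2.666667 * pi
L = 8.38
8.38 in


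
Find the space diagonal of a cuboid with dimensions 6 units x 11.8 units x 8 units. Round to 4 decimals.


Shape: rectangular box (space diagonal)
l = 6 units, w = 11.8 units, h = 8 units
Visualize: the diagonal of the base, then a right triangle with that diagonal and the height.
Formula: d = sqrt(l^2 + w^2 + h^2)
l^2 + w^2 + h^2 = 36 + 139.24 + 64 = 239.24
d = sqrt(239.24)
d = 15.4674
15.4674 units


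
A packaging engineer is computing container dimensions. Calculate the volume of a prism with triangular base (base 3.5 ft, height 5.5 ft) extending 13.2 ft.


Shape: triangular prism
Triangle base = 3.5 ft, triangle height = 5.5 ft, prism length L = 13.2 ft
Formula: V = (1/2 * b * h_tri) * L
Cross-section area = 0.5 * 3.5 * 5.5 = 9.625
V = 9.625 * 13.2
V = 127.05
127.05 ft^3


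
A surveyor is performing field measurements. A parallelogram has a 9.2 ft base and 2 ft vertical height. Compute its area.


Shape: parallelogram
Base b = 9.2 ft, Height h = 2 ft
Formula: A = b * h
A = 9.2 * 2
A = 18.4
18.4 ft^2


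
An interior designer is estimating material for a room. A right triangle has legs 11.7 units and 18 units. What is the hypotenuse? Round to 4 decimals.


Shape: right triangle
Legs a = 11.7 units, b = 18 units
Formula: c = sqrt(a^2 + b^2)
a^2 = 136.89, b^2 = 324
a^2 + b^2 = 460.89
c = sqrt(460.89)
c = 21.4683
21.4683 units


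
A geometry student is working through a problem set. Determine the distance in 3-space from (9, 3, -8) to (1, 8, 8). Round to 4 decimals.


3D distance between two points
P1 = (9, 3, -8), P2 = (1, 8, 8)
Formula: d = sqrt((x2-x1)^2 + (y2-y1)^2 + (z2-z1)^2)
dx = 1 - 9 = -8
dy = 8 - 3 = 5
dz = 8 - -8 = 16
dx^2 + dy^2 + dz^2 = 64 + 25 + 256 = 345
d = sqrt(345)
d = 18.5742
18.5742 units


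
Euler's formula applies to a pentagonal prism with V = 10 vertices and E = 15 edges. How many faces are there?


Polyhedron: pentagonal prism
Euler's formula for convex polyhedra: V - E + F = 2
Given: V = 10 vertices and E = 15 edges
Solve for F:
F = 2 + E - V = 2 + 15 - 10 = 7
7 faces


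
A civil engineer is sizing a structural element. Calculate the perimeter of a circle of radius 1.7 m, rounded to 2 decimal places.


Shape: circle
Radius r = 1.7 m
Formula: C = 2 * pi * r
C = 2 * pi * 1.7
C = 3.4 * pi
C = 10.68
10.68 m


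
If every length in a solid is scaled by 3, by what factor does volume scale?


Linear scale factor k = 3
Rule: under a linear scaling by k, volumes scale by k^3.
k^3 = 3 * 3 * 3
k^3 = 9 * 3
k^3 = 27
Volume scales by a factor of 27.
27 (dimensionless)


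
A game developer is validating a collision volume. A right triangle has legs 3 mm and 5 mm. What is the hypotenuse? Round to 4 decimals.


Shape: right triangle
Legs a = 3 mm, b = 5 mm
Formula: c = sqrt(a^2 + b^2)
a^2 = 9, b^2 = 25
a^2 + b^2 = 34
c = sqrt(34)
c = 5.831
5.831 mm


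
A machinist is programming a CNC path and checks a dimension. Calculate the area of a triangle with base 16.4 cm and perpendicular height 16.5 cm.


Shape: triangle
Base b = 16.4 cm, Height h = 16.5 cm
Formula: A = (1/2) * b * h
A = 0.5 * 16.4 * 16.5
A = 0.5 * 270.6
A = 135.3
135.3 cm^2


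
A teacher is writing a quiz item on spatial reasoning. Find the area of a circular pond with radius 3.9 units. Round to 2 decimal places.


Shape: circle
Radius r = 3.9 units
Formula: A = pi * r^2
r^2 = 3.9^2 = 15.21
A = pi * 15.21
A = 47.78
47.78 units^2


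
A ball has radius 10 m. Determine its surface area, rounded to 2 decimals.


Shape: sphere
Radius r = 10 m
Formula: SA = 4 * pi * r^2
r^2 = 100
SA = 4 * pi * 100
SA = 400 * pi
SA = 1256.64
1256.64 m^2


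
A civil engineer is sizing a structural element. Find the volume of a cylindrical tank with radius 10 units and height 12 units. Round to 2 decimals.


Shape: cylinder
Radius r = 10 units, Height h = 12 units
Formula: V = pi * r^2 * h
r^2 = 100
V = pi * 100 * 12
V = 1200 * pi
V = 3769.91
3769.91 units^3


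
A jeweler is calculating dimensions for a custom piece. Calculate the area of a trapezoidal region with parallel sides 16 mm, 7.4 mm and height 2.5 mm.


Shape: trapezoid
Parallel sides a = 16 mm, b = 7.4 mm; Height h = 2.5 mm
Formula: A = (a + b) * h / 2
a + b = 16 + 7.4 = 23.4
A = 23.4 * 2.5 / 2
A = 58.5 / 2
A = 29.25
29.25 mm^2


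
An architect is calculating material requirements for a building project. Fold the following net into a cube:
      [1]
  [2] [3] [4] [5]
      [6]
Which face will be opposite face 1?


Net: cross layout. Take square 3 as the base (bottom).
Fold the four squares in the horizontal row up around 3: 2 -> left, 4 -> right, 5 wraps to the top.
Fold 1 and 6 up from 3: 1 -> back, 6 -> front.
Opposite pairs are therefore: (1, 6), (2, 4), (3, 5).
Face 1 is opposite face 6.
face 6


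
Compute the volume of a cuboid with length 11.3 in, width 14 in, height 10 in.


Shape: rectangular prism
l = 11.3 in, w = 14 in, h = 10 in
Formula: V = l * w * h
V = 11.3 * 14 * 10
V = 158.2 * 10
V = 1582
1582 in^3


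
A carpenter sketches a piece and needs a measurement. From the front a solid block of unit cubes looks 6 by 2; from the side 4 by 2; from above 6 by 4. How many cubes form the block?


Orthographic views of a solid rectangular block:
Front view 6 x 2 -> length = 6, height = 2
Side view 4 x 2 -> width = 4, height = 2 (consistent)
Top view 6 x 4 -> confirms length = 6, width = 4
The block is 6 x 4 x 2.
Total unit cubes = 6 * 4 * 2 = 48
48 unit cubes


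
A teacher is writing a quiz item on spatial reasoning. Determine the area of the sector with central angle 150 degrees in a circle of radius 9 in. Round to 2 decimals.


Shape: circular sector
Radius r = 9 in, Angle = 150 degrees
Formula: A = (angle/360) * pi * r^2
r^2 = 81
Fraction of circle = 150/360
A = (150/360) * pi * 81
A = 33.75 * pi
A = 106.03
106.03 in^2


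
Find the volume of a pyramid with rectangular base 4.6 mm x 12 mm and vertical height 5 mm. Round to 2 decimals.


Shape: rectangular pyramid
Base: 4.6 mm x 12 mm, Height h = 5 mm
Formula: V = (1/3) * base_area * h
base_area = 4.6 * 12 = 55.2
base_area * h = 55.2 * 5 = 276
V = 276 / 3
V = 92
92 mm^3


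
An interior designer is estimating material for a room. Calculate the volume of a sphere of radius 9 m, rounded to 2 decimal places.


Shape: sphere
Radius r = 9 m
Formula: V = (4/3) * pi * r^3
r^3 = 729
(4/3) * 729 = 972
V = 972 * pi
V = 3053.63
3053.63 m^3


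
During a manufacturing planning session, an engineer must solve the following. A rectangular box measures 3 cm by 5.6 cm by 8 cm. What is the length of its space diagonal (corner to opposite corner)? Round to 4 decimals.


Shape: rectangular box (space diagonal)
l = 3 cm, w = 5.6 cm, h = 8 cm
Visualize: the diagonal of the base, then a right triangle with that diagonal and the height.
Formula: d = sqrt(l^2 + w^2 + h^2)
l^2 + w^2 + h^2 = 9 + 31.36 + 64 = 104.36
d = sqrt(104.36)
d = 10.2157
10.2157 cm


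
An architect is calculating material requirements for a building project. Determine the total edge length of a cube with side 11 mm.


Shape: cube
Side s = 11 mm
A cube has 12 edges, all equal.
Formula: total edge length = 12 * s
Total = 12 * 11
Total = 132
132 mm


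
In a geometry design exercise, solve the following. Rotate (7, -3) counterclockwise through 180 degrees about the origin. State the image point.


Transformation: rotation about the origin
Original point: (7, -3)
Rule for 180 deg: (x, y) -> (-x, -y)
Apply: (7, -3) -> (-7, 3)
(-7, 3)


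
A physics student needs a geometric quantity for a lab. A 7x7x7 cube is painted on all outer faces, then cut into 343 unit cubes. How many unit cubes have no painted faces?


Large cube: 7 x 7 x 7, cut into unit cubes.
n = 7, so n - 2 = 5
Unpainted cubes form the interior (n - 2)^3 block.
(n - 2)^3 = 5^3 = 125
125 unit cubes


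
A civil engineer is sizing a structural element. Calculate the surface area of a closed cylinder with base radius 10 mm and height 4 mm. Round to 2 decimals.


Shape: closed cylinder
Radius r = 10 mm, Height h = 4 mm
Formula: SA = 2*pi*r^2 + 2*pi*r*h = 2*pi*r*(r + h)
r + h = 14
2 * r * (r + h) = 2 * 10 * 14 = 280
SA = 280 * pi
SA = 879.65
879.65 mm^2


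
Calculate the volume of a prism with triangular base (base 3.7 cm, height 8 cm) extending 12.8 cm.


Shape: triangular prism
Triangle base = 3.7 cm, triangle height = 8 cm, prism length L = 12.8 cm
Formula: V = (1/2 * b * h_tri) * L
Cross-section area = 0.5 * 3.7 * 8 = 14.8
V = 14.8 * 12.8
V = 189.44
189.44 cm^3


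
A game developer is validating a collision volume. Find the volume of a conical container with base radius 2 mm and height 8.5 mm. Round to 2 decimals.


Shape: cone
Radius r = 2 mm, Height h = 8.5 mm
Formula: V = (1/3) * pi * r^2 * h
r^2 = 4
pi * r^2 * h = pi * 4 * 8.5 = 34 * pi
V = 34 * pi / 3
V = 35.6
35.6 mm^3


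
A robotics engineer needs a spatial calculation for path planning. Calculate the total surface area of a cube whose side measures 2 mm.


Shape: cube
Side s = 2 mm
A cube has 6 square faces.
Formula: SA = 6 * s^2
s^2 = 4
SA = 6 * 4
SA = 24
24 mm^2


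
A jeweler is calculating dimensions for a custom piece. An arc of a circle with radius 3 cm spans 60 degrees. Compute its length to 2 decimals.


Shape: circular arc
Radius r = 3 cm, Angle = 60 degrees
Formula: L = (angle/360) * 2 * pi * r
2 * pi * r = 6 * pi
L = (60/360) * 6 * pi
L = 1 * pi
L = 3.14
3.14 cm


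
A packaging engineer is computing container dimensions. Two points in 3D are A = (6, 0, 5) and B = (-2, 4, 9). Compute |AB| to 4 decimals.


3D distance between two points
P1 = (6, 0, 5), P2 = (-2, 4, 9)
Formula: d = sqrt((x2-x1)^2 + (y2-y1)^2 + (z2-z1)^2)
dx = -2 - 6 = -8
dy = 4 - 0 = 4
dz = 9 - 5 = 4
dx^2 + dy^2 + dz^2 = 64 + 16 + 16 = 96
d = sqrt(96)
d = 9.798
9.798 units


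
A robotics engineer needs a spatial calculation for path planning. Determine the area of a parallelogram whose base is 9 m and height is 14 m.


Shape: parallelogram
Base b = 9 m, Height h = 14 m
Formula: A = b * h
A = 9 * 14
A = 126
126 m^2


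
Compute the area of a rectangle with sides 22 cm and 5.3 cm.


Shape: rectangle
Length l = 22 cm, Width w = 5.3 cm
Formula: A = l * w
A = 22 * 5.3
A = 116.6
116.6 cm^2


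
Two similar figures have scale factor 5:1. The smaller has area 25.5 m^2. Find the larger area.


Linear scale factor k = 5
Original area = 25.5 m^2
Rule: under a linear scaling by k, areas scale by k^2.
k^2 = 5^2 = 25
New area = 25.5 * 25
New area = 637.5
637.5 m^2


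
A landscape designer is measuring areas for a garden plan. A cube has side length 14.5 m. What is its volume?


Shape: cube
Side s = 14.5 m
Formula: V = s^3
V = 14.5 * 14.5 * 14.5
V = 210.25 * 14.5
V = 3048.625
3048.625 m^3


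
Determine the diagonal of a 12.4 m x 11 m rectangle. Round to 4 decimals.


Shape: rectangle (diagonal via Pythagoras)
Sides: 12.4 m and 11 m
Formula: d = sqrt(l^2 + w^2)
l^2 = 153.76, w^2 = 121
l^2 + w^2 = 274.76
d = sqrt(274.76)
d = 16.5759
16.5759 m


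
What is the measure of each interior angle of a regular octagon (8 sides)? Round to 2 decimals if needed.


Shape: regular octagon (8 sides)
Formula: interior angle = (n - 2) * 180 / n
(n - 2) = 6
(n - 2) * 180 = 1080
angle = 1080 / 8
angle = 135
135 degrees


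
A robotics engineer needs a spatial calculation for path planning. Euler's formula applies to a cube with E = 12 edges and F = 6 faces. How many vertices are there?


Polyhedron: cube
Euler's formula for convex polyhedra: V - E + F = 2
Given: E = 12 edges and F = 6 faces
Solve for V:
V = 2 + E - F = 2 + 12 - 6 = 8
8 vertices
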